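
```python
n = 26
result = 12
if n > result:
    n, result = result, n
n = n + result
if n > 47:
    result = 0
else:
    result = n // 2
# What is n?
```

Trace:
`n = 26` → n = 26
`result = 12` → result = 12
`if n > result: ...` → n > result is True → n = 12; result = 26
`n = n + result` → n = 38
`if n > 47: ...` → n > 47 is False, take else branch → result = 19
So n = 38

Answer: 38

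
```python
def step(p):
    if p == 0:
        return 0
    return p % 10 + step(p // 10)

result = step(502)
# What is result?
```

Sum of digits of 502: 2 + 0 + 5 = 7

Answer: 7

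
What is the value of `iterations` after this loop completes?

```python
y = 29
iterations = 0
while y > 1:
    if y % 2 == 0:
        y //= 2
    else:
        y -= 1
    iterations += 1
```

Steps to reduce 29 to 1
`iterations` takes the values: 0 → 1 → 2 → 3 → 4 → 5 → 6 → 7

Answer: 7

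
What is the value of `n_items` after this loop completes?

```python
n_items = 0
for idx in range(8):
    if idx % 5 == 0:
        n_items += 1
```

Count numbers divisible by 5 in range(8)
`n_items` takes the values: 0 → 1 → 2

Answer: 2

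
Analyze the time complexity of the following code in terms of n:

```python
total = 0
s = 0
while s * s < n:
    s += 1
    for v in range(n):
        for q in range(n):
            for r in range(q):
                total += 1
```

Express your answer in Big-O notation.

Each loop level contributes: √n × n × n × n. Multiplying the contributions gives O(n^3√n).

Answer: O(n^3√n)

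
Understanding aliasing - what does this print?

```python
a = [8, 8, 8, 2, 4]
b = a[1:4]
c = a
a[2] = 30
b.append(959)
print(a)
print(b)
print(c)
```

Key concept: slice vs alias.
Step by step:
`a = [8, 8, 8, 2, 4]` → a = [8, 8, 8, 2, 4]
`b = a[1:4]` → b = [8, 8, 2]
`c = a` → c = [8, 8, 8, 2, 4] (same object as a)
`a[2] = 30` → a = [8, 8, 30, 2, 4] (same object as c); c = [8, 8, 30, 2, 4] (same object as a)
`b.append(959)` → b = [8, 8, 2, 959]
`print(a)` → prints [8, 8, 30, 2, 4]
`print(b)` → prints [8, 8, 2, 959]
`print(c)` → prints [8, 8, 30, 2, 4]

Answer:
[8, 8, 30, 2, 4]
[8, 8, 2, 959]
[8, 8, 30, 2, 4]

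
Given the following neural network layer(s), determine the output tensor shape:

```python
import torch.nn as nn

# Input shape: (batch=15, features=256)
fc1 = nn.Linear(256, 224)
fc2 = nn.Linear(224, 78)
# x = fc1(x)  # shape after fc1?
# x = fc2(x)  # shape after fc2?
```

Input: (15, 256) -> after fc1: (15, 224) -> Output: (15, 78)

Answer: (15, 78)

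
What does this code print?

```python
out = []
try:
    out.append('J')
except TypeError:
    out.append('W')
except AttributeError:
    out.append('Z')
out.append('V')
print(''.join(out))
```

Execution trace: 'J' (try body, no exception) → 'V' (after the try/except). Output: JV

Answer: JV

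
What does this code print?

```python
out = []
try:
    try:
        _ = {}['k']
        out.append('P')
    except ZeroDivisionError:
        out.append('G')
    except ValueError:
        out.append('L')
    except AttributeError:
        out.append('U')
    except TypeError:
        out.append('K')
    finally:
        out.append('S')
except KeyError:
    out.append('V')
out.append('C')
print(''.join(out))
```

Execution trace: 'S' (finally) → 'V' (outer except KeyError) → 'C' (after the try/except). Output: SVC

Answer: SVC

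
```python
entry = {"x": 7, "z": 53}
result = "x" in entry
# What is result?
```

Trace:
`entry = {"x": 7, "z": 53}` → entry = {'x': 7, 'z': 53}
`result = "x" in entry` → result = True
So result = True

Answer: True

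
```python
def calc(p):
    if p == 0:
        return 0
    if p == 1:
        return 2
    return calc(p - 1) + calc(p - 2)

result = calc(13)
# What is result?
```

Build up from base cases: calc(0)=0, calc(1)=2, calc(2)=2, calc(3)=4, calc(4)=6, calc(5)=10, calc(6)=16, ..., calc(13)=466

Answer: 466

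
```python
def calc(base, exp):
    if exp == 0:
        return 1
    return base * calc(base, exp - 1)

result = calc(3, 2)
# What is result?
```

calc(3, 2) = 3 * 3 = 9

Answer: 9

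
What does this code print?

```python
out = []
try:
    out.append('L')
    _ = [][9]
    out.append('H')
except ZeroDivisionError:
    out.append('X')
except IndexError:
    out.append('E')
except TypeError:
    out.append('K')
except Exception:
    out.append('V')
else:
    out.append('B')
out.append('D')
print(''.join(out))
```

Execution trace: 'L' (try body) → 'E' (except IndexError) → 'D' (after the try/except). Output: LED

Answer: LED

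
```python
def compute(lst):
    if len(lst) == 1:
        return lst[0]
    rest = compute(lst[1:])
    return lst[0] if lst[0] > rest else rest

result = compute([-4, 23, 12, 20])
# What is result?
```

Recursive max over [-4, 23, 12, 20] = 23

Answer: 23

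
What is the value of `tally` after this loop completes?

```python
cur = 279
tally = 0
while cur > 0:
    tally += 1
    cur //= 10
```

Count digits by repeated division by 10
`tally` takes the values: 0 → 1 → 2 → 3

Answer: 3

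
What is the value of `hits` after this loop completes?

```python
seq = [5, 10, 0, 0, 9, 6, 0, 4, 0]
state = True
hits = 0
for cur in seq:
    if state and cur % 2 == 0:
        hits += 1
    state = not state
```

Count even values at even positions
`hits` takes the values: 0 → 1 → 2 → 3

Answer: 3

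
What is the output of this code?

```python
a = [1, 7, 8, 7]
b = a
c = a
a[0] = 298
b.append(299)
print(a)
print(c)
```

Key concept: multiple aliases.
Step by step:
`a = [1, 7, 8, 7]` → a = [1, 7, 8, 7]
`b = a` → b = [1, 7, 8, 7] (same object as a)
`c = a` → c = [1, 7, 8, 7] (same object as a, b)
`a[0] = 298` → a = [298, 7, 8, 7] (same object as b, c); b = [298, 7, 8, 7] (same object as a, c); c = [298, 7, 8, 7] (same object as a, b)
`b.append(299)` → a = [298, 7, 8, 7, 299] (same object as b, c); b = [298, 7, 8, 7, 299] (same object as a, c); c = [298, 7, 8, 7, 299] (same object as a, b)
`print(a)` → prints [298, 7, 8, 7, 299]
`print(c)` → prints [298, 7, 8, 7, 299]

Answer:
[298, 7, 8, 7, 299]
[298, 7, 8, 7, 299]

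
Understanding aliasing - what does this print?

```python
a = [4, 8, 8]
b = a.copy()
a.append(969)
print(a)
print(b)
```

Key concept: list.copy() creates independent copy.
Step by step:
`a = [4, 8, 8]` → a = [4, 8, 8]
`b = a.copy()` → b = [4, 8, 8]
`a.append(969)` → a = [4, 8, 8, 969]
`print(a)` → prints [4, 8, 8, 969]
`print(b)` → prints [4, 8, 8]

Answer:
[4, 8, 8, 969]
[4, 8, 8]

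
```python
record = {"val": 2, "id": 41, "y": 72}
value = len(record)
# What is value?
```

Trace:
`record = {"val": 2, "id": 41, "y": 72}` → record = {'val': 2, 'id': 41, 'y': 72}
`value = len(record)` → value = 3
So value = 3

Answer: 3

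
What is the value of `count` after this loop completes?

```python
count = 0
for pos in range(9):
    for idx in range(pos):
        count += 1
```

Triangle number: 0+1+2+...+8
`count` takes the values: 0 → 1 → 2 → 3 → 4 → 5 → 6 → 7 → 8 → 9 → 10 → 11 → 12 → 13 → 14 → 15 → 16 → 17 → 18 → 19 → 20 → 21 → 22 → 23 → 24 → 25 → 26 → 27 → 28 → 29 → 30 → 31 → 32 → 33 → 34 → 35 → 36

Answer: 36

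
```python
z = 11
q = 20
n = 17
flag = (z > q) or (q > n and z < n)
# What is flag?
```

Trace:
`z = 11` → z = 11
`q = 20` → q = 20
`n = 17` → n = 17
`flag = (z > q) or (q > n and z < n)` → flag = True
So flag = True

Answer: True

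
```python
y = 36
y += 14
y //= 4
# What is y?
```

Trace:
`y = 36` → y = 36
`y += 14` → y = 50
`y //= 4` → y = 12
So y = 12

Answer: 12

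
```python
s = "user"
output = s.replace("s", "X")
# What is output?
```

Trace:
`s = "user"` → s = 'user'
`output = s.replace("s", "X")` → output = 'uXer'
So output = 'uXer'

Answer: 'uXer'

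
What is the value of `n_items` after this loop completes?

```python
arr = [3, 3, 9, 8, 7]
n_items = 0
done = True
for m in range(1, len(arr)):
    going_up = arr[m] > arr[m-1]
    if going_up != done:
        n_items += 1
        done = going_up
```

Count direction changes in [3, 3, 9, 8, 7]
`n_items` takes the values: 0 → 1 → 2 → 3

Answer: 3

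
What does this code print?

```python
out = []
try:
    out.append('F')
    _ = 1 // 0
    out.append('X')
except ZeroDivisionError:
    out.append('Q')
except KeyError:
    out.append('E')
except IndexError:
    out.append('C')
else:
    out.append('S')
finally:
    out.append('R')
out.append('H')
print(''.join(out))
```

Execution trace: 'F' (try body) → 'Q' (except ZeroDivisionError) → 'R' (finally) → 'H' (after the try/except). Output: FQRH

Answer: FQRH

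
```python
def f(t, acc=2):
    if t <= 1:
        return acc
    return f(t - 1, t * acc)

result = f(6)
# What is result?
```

Accumulator trace (n, acc): (6, 2) -> (5, 12) -> (4, 60) -> (3, 240) -> (2, 720) -> (1, 1440) -> return 1440

Answer: 1440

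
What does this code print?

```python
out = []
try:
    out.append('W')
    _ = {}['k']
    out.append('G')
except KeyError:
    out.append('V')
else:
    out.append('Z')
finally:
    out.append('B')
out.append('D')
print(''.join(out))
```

Execution trace: 'W' (try body) → 'V' (except KeyError) → 'B' (finally) → 'D' (after the try/except). Output: WVBD

Answer: WVBD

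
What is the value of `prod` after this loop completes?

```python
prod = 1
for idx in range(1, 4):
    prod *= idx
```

3! = 6
`prod` takes the values: 1 → 2 → 6

Answer: 6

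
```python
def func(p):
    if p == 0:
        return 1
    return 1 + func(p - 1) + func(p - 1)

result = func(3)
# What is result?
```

func(p) = 1 + 2·func(p-1), func(0)=1. Closed form: (1+1)·2^3 - 1 = 15.

Answer: 15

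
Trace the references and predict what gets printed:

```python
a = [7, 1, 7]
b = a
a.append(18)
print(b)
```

Key concept: basic list aliasing.
Step by step:
`a = [7, 1, 7]` → a = [7, 1, 7]
`b = a` → b = [7, 1, 7] (same object as a)
`a.append(18)` → a = [7, 1, 7, 18] (same object as b); b = [7, 1, 7, 18] (same object as a)
`print(b)` → prints [7, 1, 7, 18]

Answer: [7, 1, 7, 18]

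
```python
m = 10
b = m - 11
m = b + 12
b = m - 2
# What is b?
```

Trace:
`m = 10` → m = 10
`b = m - 11` → b = -1
`m = b + 12` → m = 11
`b = m - 2` → b = 9
So b = 9

Answer: 9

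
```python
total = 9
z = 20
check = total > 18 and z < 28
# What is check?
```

Trace:
`total = 9` → total = 9
`z = 20` → z = 20
`check = total > 18 and z < 28` → check = False
So check = False

Answer: False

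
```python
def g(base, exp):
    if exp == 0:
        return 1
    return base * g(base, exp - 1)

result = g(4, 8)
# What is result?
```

g(4, 8) = 4 * 4 * 4 * 4 * 4 * 4 * 4 * 4 = 65536

Answer: 65536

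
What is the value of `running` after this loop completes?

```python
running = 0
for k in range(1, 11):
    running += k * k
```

Sum of squares 1² to 10² = 385
`running` takes the values: 0 → 1 → 5 → 14 → 30 → 55 → 91 → 140 → 204 → 285 → 385

Answer: 385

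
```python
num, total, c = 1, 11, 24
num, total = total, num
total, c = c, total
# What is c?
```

Trace:
`num, total, c = 1, 11, 24` → num = 1; total = 11; c = 24
`num, total = total, num` → num = 11; total = 1
`total, c = c, total` → total = 24; c = 1
So c = 1

Answer: 1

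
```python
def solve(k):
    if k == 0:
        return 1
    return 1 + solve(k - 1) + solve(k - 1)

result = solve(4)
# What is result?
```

solve(k) = 1 + 2·solve(k-1), solve(0)=1. Closed form: (1+1)·2^4 - 1 = 31.

Answer: 31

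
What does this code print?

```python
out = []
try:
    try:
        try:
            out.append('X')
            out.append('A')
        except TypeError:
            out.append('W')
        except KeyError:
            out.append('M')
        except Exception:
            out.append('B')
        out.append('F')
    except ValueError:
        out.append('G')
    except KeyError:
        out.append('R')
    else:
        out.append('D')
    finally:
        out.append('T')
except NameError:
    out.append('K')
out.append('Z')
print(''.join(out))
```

Execution trace: 'X' (inner try body) → 'A' (inner try body, no exception) → 'F' (try body, no exception) → 'D' (else) → 'T' (finally) → 'Z' (after the try/except). Output: XAFDTZ

Answer: XAFDTZ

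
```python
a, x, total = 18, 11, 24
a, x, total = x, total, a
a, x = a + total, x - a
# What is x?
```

Trace:
`a, x, total = 18, 11, 24` → a = 18; x = 11; total = 24
`a, x, total = x, total, a` → a = 11; x = 24; total = 18
`a, x = a + total, x - a` → a = 29; x = 13
So x = 13

Answer: 13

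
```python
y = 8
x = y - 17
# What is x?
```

Trace:
`y = 8` → y = 8
`x = y - 17` → x = -9
So x = -9

Answer: -9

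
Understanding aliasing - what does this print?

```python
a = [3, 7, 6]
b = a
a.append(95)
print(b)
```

Key concept: basic list aliasing.
Step by step:
`a = [3, 7, 6]` → a = [3, 7, 6]
`b = a` → b = [3, 7, 6] (same object as a)
`a.append(95)` → a = [3, 7, 6, 95] (same object as b); b = [3, 7, 6, 95] (same object as a)
`print(b)` → prints [3, 7, 6, 95]

Answer: [3, 7, 6, 95]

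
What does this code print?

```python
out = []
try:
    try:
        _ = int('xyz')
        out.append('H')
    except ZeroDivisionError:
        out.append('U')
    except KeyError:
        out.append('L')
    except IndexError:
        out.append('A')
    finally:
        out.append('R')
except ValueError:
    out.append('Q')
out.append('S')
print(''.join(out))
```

Execution trace: 'R' (finally) → 'Q' (outer except ValueError) → 'S' (after the try/except). Output: RQS

Answer: RQS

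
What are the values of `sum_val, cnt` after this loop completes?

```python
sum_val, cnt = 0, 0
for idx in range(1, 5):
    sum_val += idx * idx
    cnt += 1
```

Sum of squares and count
`sum_val, cnt` takes the values: (0, 0) → (1, 0) → (1, 1) → (5, 1) → (5, 2) → (14, 2) → (14, 3) → (30, 3) → (30, 4)

Answer: 30, 4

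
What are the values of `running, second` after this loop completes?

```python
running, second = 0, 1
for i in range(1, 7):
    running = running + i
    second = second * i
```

Sum and factorial of 1 to 6
`running, second` takes the values: (0, 1) → (1, 1) → (3, 1) → (3, 2) → (6, 2) → (6, 6) → (10, 6) → (10, 24) → (15, 24) → (15, 120) → (21, 120) → (21, 720)

Answer: 21, 720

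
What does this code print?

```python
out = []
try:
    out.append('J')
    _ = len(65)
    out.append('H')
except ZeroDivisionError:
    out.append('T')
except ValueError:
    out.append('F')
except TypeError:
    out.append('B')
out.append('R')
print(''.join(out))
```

Execution trace: 'J' (try body) → 'B' (except TypeError) → 'R' (after the try/except). Output: JBR

Answer: JBR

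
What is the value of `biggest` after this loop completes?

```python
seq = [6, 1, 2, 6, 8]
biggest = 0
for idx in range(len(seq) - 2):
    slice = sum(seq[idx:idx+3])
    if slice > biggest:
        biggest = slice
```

Max sum of 3-element window in [6, 1, 2, 6, 8]
`biggest` takes the values: 0 → 9 → 16

Answer: 16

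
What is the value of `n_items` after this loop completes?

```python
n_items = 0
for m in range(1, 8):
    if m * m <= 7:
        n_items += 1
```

Count numbers where m² ≤ 7
`n_items` takes the values: 0 → 1 → 2

Answer: 2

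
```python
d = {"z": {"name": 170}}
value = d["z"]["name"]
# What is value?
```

Trace:
`d = {"z": {"name": 170}}` → d = {'z': {'name': 170}}
`value = d["z"]["name"]` → value = 170
So value = 170

Answer: 170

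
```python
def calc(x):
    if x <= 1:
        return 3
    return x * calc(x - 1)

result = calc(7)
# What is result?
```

calc(7) = 7 * 6 * 5 * 4 * 3 * 2 * 3 = 15120

Answer: 15120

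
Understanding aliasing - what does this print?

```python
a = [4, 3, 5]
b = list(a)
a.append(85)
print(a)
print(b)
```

Key concept: list() constructor creates copy.
Step by step:
`a = [4, 3, 5]` → a = [4, 3, 5]
`b = list(a)` → b = [4, 3, 5]
`a.append(85)` → a = [4, 3, 5, 85]
`print(a)` → prints [4, 3, 5, 85]
`print(b)` → prints [4, 3, 5]

Answer:
[4, 3, 5, 85]
[4, 3, 5]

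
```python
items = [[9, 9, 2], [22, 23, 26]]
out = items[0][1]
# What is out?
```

Trace:
`items = [[9, 9, 2], [22, 23, 26]]` → items = [[9, 9, 2], [22, 23, 26]]
`out = items[0][1]` → out = 9
So out = 9

Answer: 9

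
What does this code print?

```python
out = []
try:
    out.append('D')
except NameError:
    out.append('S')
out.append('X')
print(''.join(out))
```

Execution trace: 'D' (try body, no exception) → 'X' (after the try/except). Output: DX

Answer: DX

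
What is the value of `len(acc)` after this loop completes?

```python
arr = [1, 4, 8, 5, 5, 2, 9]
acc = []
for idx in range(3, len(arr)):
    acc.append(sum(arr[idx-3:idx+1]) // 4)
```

Number of 4-element averages
`acc` takes the values: [] → [4] → [4, 5] → [4, 5, 5] → [4, 5, 5, 5]
So `len(acc)` = 4

Answer: 4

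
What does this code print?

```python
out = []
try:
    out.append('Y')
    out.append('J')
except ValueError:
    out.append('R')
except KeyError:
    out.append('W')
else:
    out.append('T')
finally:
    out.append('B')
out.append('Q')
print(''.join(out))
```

Execution trace: 'Y' (try body) → 'J' (try body, no exception) → 'T' (else) → 'B' (finally) → 'Q' (after the try/except). Output: YJTBQ

Answer: YJTBQ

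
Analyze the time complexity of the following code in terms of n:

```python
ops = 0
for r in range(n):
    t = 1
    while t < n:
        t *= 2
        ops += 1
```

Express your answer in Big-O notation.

Each loop level contributes: n × log n. Multiplying the contributions gives O(n log n).

Answer: O(n log n)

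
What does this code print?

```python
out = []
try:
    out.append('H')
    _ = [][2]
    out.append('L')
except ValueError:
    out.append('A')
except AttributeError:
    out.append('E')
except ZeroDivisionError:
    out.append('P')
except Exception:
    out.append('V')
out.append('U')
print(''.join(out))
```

Execution trace: 'H' (try body) → 'V' (except Exception) → 'U' (after the try/except). Output: HVU

Answer: HVU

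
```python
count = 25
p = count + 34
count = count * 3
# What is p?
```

Trace:
`count = 25` → count = 25
`p = count + 34` → p = 59
`count = count * 3` → count = 75
So p = 59

Answer: 59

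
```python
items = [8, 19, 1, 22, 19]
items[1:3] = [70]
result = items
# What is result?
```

Trace:
`items = [8, 19, 1, 22, 19]` → items = [8, 19, 1, 22, 19]
`items[1:3] = [70]` → items = [8, 70, 22, 19]
`result = items` → result = [8, 70, 22, 19]
So result = [8, 70, 22, 19]

Answer: [8, 70, 22, 19]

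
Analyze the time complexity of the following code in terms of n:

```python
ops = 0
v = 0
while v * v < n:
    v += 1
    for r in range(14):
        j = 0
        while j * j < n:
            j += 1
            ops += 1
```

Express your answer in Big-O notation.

Each loop level contributes: √n × 1 × √n. Multiplying the contributions gives O(n).

Answer: O(n)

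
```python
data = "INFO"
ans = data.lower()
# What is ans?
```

Trace:
`data = "INFO"` → data = 'INFO'
`ans = data.lower()` → ans = 'info'
So ans = 'info'

Answer: 'info'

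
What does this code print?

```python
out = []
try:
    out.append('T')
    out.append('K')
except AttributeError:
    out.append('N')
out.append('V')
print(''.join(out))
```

Execution trace: 'T' (try body) → 'K' (try body, no exception) → 'V' (after the try/except). Output: TKV

Answer: TKV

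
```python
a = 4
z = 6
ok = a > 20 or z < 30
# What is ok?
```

Trace:
`a = 4` → a = 4
`z = 6` → z = 6
`ok = a > 20 or z < 30` → ok = True
So ok = True

Answer: True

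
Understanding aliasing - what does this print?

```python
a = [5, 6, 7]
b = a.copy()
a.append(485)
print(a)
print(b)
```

Key concept: list.copy() creates independent copy.
Step by step:
`a = [5, 6, 7]` → a = [5, 6, 7]
`b = a.copy()` → b = [5, 6, 7]
`a.append(485)` → a = [5, 6, 7, 485]
`print(a)` → prints [5, 6, 7, 485]
`print(b)` → prints [5, 6, 7]

Answer:
[5, 6, 7, 485]
[5, 6, 7]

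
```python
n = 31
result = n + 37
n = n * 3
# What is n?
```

Trace:
`n = 31` → n = 31
`result = n + 37` → result = 68
`n = n * 3` → n = 93
So n = 93

Answer: 93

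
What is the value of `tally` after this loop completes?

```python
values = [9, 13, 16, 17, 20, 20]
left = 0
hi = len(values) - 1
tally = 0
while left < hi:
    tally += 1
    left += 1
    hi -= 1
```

Iterations until pointers meet (list length 6)
`tally` takes the values: 0 → 1 → 2 → 3

Answer: 3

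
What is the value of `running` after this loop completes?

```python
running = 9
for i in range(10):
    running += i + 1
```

Start at 9, add 1 to 10 = 64
`running` takes the values: 9 → 10 → 12 → 15 → 19 → 24 → 30 → 37 → 45 → 54 → 64

Answer: 64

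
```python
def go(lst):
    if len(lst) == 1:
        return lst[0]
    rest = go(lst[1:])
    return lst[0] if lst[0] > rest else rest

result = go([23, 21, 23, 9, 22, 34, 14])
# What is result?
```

Recursive max over [23, 21, 23, 9, 22, 34, 14] = 34

Answer: 34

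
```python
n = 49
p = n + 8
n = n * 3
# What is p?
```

Trace:
`n = 49` → n = 49
`p = n + 8` → p = 57
`n = n * 3` → n = 147
So p = 57

Answer: 57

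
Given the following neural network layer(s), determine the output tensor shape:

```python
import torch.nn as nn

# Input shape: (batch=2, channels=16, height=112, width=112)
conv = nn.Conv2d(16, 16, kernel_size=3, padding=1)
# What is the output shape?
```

Input: (2, 16, 112, 112) -> Output: (2, 16, 112, 112)

Answer: (2, 16, 112, 112)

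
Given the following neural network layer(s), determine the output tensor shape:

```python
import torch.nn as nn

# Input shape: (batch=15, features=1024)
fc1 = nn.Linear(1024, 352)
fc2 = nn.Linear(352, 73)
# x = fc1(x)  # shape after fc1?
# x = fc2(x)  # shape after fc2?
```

Input: (15, 1024) -> after fc1: (15, 352) -> Output: (15, 73)

Answer: (15, 73)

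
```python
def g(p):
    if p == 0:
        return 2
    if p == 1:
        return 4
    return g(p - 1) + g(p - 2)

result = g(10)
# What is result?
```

Build up from base cases: g(0)=2, g(1)=4, g(2)=6, g(3)=10, g(4)=16, g(5)=26, g(6)=42, ..., g(10)=288

Answer: 288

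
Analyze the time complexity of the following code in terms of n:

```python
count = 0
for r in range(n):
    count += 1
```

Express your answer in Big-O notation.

Each loop level contributes: n. Multiplying the contributions gives O(n).

Answer: O(n)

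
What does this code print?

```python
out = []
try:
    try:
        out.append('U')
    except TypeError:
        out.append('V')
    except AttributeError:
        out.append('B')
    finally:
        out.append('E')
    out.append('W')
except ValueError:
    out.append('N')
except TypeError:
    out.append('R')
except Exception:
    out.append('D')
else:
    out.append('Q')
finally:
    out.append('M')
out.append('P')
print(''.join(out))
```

Execution trace: 'U' (inner try body, no exception) → 'E' (inner finally) → 'W' (try body, no exception) → 'Q' (else) → 'M' (finally) → 'P' (after the try/except). Output: UEWQMP

Answer: UEWQMP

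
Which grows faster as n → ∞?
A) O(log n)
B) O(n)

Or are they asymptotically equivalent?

O(log n) vs O(n): Higher order terms dominate.

Answer: B) O(n) grows faster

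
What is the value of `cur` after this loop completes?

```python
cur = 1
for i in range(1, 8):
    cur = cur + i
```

Start at 1, add 1 through 7
`cur` takes the values: 1 → 2 → 4 → 7 → 11 → 16 → 22 → 29

Answer: 29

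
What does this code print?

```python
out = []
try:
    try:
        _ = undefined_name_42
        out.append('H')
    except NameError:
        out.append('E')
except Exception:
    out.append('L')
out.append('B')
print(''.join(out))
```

Execution trace: 'E' (inner except NameError) → 'B' (after the try/except). Output: EB

Answer: EB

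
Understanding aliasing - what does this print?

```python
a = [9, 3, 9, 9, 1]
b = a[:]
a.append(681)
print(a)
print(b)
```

Key concept: slice [:] creates copy.
Step by step:
`a = [9, 3, 9, 9, 1]` → a = [9, 3, 9, 9, 1]
`b = a[:]` → b = [9, 3, 9, 9, 1]
`a.append(681)` → a = [9, 3, 9, 9, 1, 681]
`print(a)` → prints [9, 3, 9, 9, 1, 681]
`print(b)` → prints [9, 3, 9, 9, 1]

Answer:
[9, 3, 9, 9, 1, 681]
[9, 3, 9, 9, 1]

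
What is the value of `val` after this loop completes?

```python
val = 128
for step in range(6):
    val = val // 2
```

Halve 6 times: 128 // 2^6 = 2
`val` takes the values: 128 → 64 → 32 → 16 → 8 → 4 → 2

Answer: 2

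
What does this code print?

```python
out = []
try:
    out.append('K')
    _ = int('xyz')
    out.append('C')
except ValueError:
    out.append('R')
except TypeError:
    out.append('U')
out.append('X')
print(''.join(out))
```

Execution trace: 'K' (try body) → 'R' (except ValueError) → 'X' (after the try/except). Output: KRX

Answer: KRX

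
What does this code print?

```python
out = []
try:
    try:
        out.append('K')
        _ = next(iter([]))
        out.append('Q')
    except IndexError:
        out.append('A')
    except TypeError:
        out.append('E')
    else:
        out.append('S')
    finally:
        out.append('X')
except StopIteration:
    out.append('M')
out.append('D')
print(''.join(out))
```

Execution trace: 'K' (try body) → 'X' (finally) → 'M' (outer except StopIteration) → 'D' (after the try/except). Output: KXMD

Answer: KXMD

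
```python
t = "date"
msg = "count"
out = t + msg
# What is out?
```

Trace:
`t = "date"` → t = 'date'
`msg = "count"` → msg = 'count'
`out = t + msg` → out = 'datecount'
So out = 'datecount'

Answer: 'datecount'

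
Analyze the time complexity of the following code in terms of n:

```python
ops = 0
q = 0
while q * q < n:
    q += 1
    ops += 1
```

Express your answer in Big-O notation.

Each loop level contributes: √n. Multiplying the contributions gives O(√n).

Answer: O(√n)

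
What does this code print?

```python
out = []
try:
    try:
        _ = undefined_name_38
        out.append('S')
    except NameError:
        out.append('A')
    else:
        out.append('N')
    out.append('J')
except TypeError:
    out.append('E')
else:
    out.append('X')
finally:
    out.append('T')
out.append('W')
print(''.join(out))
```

Execution trace: 'A' (inner except NameError) → 'J' (try body, no exception) → 'X' (else) → 'T' (finally) → 'W' (after the try/except). Output: AJXTW

Answer: AJXTW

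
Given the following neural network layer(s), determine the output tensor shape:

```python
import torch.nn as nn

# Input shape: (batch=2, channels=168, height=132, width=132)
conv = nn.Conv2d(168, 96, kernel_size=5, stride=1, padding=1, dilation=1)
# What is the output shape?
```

Input: (2, 168, 132, 132) -> Output: (2, 96, 130, 130)

Answer: (2, 96, 130, 130)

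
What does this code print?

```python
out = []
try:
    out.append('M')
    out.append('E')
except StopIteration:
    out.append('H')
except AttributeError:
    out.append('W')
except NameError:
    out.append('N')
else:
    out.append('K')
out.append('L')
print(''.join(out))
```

Execution trace: 'M' (try body) → 'E' (try body, no exception) → 'K' (else) → 'L' (after the try/except). Output: MEKL

Answer: MEKL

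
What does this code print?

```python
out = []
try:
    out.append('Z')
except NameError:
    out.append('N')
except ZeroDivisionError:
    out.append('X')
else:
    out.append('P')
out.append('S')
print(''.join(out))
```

Execution trace: 'Z' (try body, no exception) → 'P' (else) → 'S' (after the try/except). Output: ZPS

Answer: ZPS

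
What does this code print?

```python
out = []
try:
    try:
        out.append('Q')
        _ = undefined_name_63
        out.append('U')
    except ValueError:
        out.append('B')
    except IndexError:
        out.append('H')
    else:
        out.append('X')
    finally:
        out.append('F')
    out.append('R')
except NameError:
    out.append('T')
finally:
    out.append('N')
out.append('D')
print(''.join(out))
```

Execution trace: 'Q' (inner try body) → 'F' (inner finally) → 'T' (except NameError) → 'N' (finally) → 'D' (after the try/except). Output: QFTND

Answer: QFTND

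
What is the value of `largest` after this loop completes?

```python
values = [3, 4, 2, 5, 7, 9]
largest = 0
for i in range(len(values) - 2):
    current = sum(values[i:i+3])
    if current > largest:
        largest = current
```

Max sum of 3-element window in [3, 4, 2, 5, 7, 9]
`largest` takes the values: 0 → 9 → 11 → 14 → 21

Answer: 21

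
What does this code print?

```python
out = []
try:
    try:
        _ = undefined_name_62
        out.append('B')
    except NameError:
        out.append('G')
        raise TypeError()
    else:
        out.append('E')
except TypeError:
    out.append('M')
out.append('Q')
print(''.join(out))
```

Execution trace: 'G' (inner except NameError) → 'M' (outer except TypeError) → 'Q' (after the try/except). Output: GMQ

Answer: GMQ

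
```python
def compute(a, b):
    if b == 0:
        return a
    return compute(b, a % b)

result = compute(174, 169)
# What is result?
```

compute(174, 169) -> compute(169, 5) -> compute(5, 4) -> compute(4, 1) -> compute(1, 0) -> 1

Answer: 1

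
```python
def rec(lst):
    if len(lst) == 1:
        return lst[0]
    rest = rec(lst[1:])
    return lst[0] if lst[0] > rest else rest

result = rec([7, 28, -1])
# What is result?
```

Recursive max over [7, 28, -1] = 28

Answer: 28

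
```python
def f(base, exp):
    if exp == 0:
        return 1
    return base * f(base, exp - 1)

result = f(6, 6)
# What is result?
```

f(6, 6) = 6 * 6 * 6 * 6 * 6 * 6 = 46656

Answer: 46656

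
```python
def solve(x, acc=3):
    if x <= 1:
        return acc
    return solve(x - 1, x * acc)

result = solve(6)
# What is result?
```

Accumulator trace (n, acc): (6, 3) -> (5, 18) -> (4, 90) -> (3, 360) -> (2, 1080) -> (1, 2160) -> return 2160

Answer: 2160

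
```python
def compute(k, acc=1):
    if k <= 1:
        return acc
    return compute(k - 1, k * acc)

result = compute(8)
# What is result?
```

Accumulator trace (n, acc): (8, 1) -> (7, 8) -> (6, 56) -> (5, 336) -> (4, 1680) -> (3, 6720) -> (2, 20160) -> (1, 40320) -> return 40320

Answer: 40320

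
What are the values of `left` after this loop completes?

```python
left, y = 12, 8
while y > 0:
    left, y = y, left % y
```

GCD of 12 and 8
`left` takes the values: 12 → 8 → 4

Answer: 4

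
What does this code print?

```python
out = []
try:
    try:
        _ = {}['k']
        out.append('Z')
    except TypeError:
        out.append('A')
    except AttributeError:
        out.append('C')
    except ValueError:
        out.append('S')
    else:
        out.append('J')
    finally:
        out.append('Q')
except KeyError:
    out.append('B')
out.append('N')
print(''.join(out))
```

Execution trace: 'Q' (finally) → 'B' (outer except KeyError) → 'N' (after the try/except). Output: QBN

Answer: QBN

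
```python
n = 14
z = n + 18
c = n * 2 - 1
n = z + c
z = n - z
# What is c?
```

Trace:
`n = 14` → n = 14
`z = n + 18` → z = 32
`c = n * 2 - 1` → c = 27
`n = z + c` → n = 59
`z = n - z` → z = 27
So c = 27

Answer: 27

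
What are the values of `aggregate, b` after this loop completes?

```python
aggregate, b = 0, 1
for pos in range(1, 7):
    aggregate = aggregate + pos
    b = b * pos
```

Sum and factorial of 1 to 6
`aggregate, b` takes the values: (0, 1) → (1, 1) → (3, 1) → (3, 2) → (6, 2) → (6, 6) → (10, 6) → (10, 24) → (15, 24) → (15, 120) → (21, 120) → (21, 720)

Answer: 21, 720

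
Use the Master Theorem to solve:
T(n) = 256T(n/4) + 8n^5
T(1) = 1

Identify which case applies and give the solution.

a=256, b=4, f(n)=8n^5. log_4(256) = 4. Since c=5 > 4 and the regularity condition holds (256(n/4)^5 = (256/4^5)n^5 with 256/4^5 < 1), Case 3 applies: T(n) = Θ(f(n)) = O(n^5).

Answer: O(n^5) - Case 3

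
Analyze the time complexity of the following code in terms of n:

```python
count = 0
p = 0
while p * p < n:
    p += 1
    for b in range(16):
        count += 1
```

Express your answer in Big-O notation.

Each loop level contributes: √n × 1. Multiplying the contributions gives O(√n).

Answer: O(√n)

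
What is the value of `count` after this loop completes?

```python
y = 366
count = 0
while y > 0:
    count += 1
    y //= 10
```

Count digits by repeated division by 10
`count` takes the values: 0 → 1 → 2 → 3

Answer: 3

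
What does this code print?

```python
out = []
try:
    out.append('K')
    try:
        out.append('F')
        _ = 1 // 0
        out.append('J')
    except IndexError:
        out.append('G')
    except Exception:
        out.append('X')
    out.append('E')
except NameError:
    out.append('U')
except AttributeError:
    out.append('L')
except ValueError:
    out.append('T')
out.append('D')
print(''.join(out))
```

Execution trace: 'K' (try body) → 'F' (inner try body) → 'X' (inner except Exception) → 'E' (try body, no exception) → 'D' (after the try/except). Output: KFXED

Answer: KFXED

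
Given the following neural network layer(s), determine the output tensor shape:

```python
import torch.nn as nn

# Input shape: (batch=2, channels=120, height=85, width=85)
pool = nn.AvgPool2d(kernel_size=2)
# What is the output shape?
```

Input: (2, 120, 85, 85) -> Output: (2, 120, 42, 42)

Answer: (2, 120, 42, 42)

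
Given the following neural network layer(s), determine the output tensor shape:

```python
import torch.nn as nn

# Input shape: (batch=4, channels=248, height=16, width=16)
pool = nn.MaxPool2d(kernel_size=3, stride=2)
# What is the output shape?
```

Input: (4, 248, 16, 16) -> Output: (4, 248, 7, 7)

Answer: (4, 248, 7, 7)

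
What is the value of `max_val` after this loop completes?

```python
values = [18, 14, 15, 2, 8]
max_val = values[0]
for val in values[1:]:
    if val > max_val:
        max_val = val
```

Maximum of [18, 14, 15, 2, 8]
`max_val` takes the values: 18

Answer: 18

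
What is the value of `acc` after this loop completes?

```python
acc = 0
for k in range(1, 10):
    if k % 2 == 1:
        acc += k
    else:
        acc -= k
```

Add odd, subtract even
`acc` takes the values: 0 → 1 → -1 → 2 → -2 → 3 → -3 → 4 → -4 → 5

Answer: 5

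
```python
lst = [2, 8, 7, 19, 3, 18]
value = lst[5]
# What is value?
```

Trace:
`lst = [2, 8, 7, 19, 3, 18]` → lst = [2, 8, 7, 19, 3, 18]
`value = lst[5]` → value = 18
So value = 18

Answer: 18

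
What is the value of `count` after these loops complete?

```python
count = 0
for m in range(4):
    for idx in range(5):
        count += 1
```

4 * 5 = 20
`count` takes the values: 0 → 1 → 2 → 3 → 4 → 5 → 6 → 7 → 8 → 9 → 10 → 11 → 12 → 13 → 14 → 15 → 16 → 17 → 18 → 19 → 20

Answer: 20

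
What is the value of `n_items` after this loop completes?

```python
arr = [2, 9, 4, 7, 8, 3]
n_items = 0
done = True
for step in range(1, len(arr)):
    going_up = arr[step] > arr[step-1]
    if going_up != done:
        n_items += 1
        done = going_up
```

Count direction changes in [2, 9, 4, 7, 8, 3]
`n_items` takes the values: 0 → 1 → 2 → 3

Answer: 3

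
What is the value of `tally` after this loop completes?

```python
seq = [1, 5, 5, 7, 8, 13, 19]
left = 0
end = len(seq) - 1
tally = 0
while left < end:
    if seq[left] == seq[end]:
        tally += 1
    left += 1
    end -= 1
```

Count matching pairs from ends
`tally` takes the values: 0

Answer: 0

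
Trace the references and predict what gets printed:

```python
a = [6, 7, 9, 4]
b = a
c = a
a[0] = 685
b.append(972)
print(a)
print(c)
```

Key concept: multiple aliases.
Step by step:
`a = [6, 7, 9, 4]` → a = [6, 7, 9, 4]
`b = a` → b = [6, 7, 9, 4] (same object as a)
`c = a` → c = [6, 7, 9, 4] (same object as a, b)
`a[0] = 685` → a = [685, 7, 9, 4] (same object as b, c); b = [685, 7, 9, 4] (same object as a, c); c = [685, 7, 9, 4] (same object as a, b)
`b.append(972)` → a = [685, 7, 9, 4, 972] (same object as b, c); b = [685, 7, 9, 4, 972] (same object as a, c); c = [685, 7, 9, 4, 972] (same object as a, b)
`print(a)` → prints [685, 7, 9, 4, 972]
`print(c)` → prints [685, 7, 9, 4, 972]

Answer:
[685, 7, 9, 4, 972]
[685, 7, 9, 4, 972]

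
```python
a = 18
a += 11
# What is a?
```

Trace:
`a = 18` → a = 18
`a += 11` → a = 29
So a = 29

Answer: 29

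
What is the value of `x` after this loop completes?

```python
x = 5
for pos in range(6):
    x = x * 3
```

Multiply by 3, 6 times: 5 * 3^6 = 3645
`x` takes the values: 5 → 15 → 45 → 135 → 405 → 1215 → 3645

Answer: 3645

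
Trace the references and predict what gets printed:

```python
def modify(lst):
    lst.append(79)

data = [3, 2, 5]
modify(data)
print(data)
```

Key concept: function modifies passed list.
Step by step:
`data = [3, 2, 5]` → data = [3, 2, 5]
`modify(data)` → data = [3, 2, 5, 79]
`print(data)` → prints [3, 2, 5, 79]

Answer: [3, 2, 5, 79]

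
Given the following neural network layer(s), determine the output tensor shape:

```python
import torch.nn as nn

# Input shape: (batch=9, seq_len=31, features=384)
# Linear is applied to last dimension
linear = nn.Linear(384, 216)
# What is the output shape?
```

Input: (9, 31, 384) -> Output: (9, 31, 216)

Answer: (9, 31, 216)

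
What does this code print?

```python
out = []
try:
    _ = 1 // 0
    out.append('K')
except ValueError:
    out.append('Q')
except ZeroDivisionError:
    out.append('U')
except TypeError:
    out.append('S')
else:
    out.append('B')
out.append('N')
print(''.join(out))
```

Execution trace: 'U' (except ZeroDivisionError) → 'N' (after the try/except). Output: UN

Answer: UN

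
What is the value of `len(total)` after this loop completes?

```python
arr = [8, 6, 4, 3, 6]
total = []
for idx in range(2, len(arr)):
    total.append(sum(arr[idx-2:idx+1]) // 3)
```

Number of 3-element averages
`total` takes the values: [] → [6] → [6, 4] → [6, 4, 4]
So `len(total)` = 3

Answer: 3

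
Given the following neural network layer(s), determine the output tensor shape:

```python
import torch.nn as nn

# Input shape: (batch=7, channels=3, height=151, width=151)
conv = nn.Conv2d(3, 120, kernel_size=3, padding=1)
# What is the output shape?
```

Input: (7, 3, 151, 151) -> Output: (7, 120, 151, 151)

Answer: (7, 120, 151, 151)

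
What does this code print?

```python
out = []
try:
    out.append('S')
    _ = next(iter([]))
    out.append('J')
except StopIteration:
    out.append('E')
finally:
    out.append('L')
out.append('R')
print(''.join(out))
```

Execution trace: 'S' (try body) → 'E' (except StopIteration) → 'L' (finally) → 'R' (after the try/except). Output: SELR

Answer: SELR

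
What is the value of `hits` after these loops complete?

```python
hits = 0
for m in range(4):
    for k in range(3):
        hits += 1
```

4 * 3 = 12
`hits` takes the values: 0 → 1 → 2 → 3 → 4 → 5 → 6 → 7 → 8 → 9 → 10 → 11 → 12

Answer: 12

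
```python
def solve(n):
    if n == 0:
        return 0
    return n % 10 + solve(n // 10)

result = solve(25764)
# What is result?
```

Sum of digits of 25764: 4 + 6 + 7 + 5 + 2 = 24

Answer: 24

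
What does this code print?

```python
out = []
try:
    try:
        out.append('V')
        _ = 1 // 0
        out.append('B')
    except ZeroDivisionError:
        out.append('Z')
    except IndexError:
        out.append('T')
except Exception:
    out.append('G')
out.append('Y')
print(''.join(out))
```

Execution trace: 'V' (inner try body) → 'Z' (inner except ZeroDivisionError) → 'Y' (after the try/except). Output: VZY

Answer: VZY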